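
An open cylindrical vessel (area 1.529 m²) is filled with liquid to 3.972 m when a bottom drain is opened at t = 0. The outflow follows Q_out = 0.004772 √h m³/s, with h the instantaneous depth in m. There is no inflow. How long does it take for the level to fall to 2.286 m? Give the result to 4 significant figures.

308.3 s

A dh/dt = −Q_out = −0.004772 √h.
This is separable: 2 d(√h)/dt = −0.004772/A, so √h = √h₀ − (0.004772/(2A)) t.
t = 2A(√h₀ − √h)/0.004772 = 2·1.529·(√3.972 − √2.286)/0.004772
  = 3.05800 × (1.99299 − 1.51195) / 0.004772 = 308.258 s.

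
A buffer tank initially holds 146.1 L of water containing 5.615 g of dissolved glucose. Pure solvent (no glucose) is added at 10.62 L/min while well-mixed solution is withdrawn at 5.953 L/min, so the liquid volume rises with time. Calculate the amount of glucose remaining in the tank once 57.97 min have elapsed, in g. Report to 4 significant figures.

1.475 g

Let m(t) be the amount of glucose. Volume: V(t) = V₀ + (Q_in − Q_out) t = 146.1 + 4.66700 t; V(57.97) = 416.646 L.
Solute balance: dm/dt = 0 − Q_out C = −Q_out m/V(t).
dm/m = −Q_out dt/(V₀ + 4.66700 t); integrating gives ln(m/m₀) = −(Q_out/(Q_in−Q_out)) ln(V/V₀).
m = m₀ (V₀/V)^(Q_out/(Q_in−Q_out)) = 5.615 × (146.1/416.646)^(1.27555) = 1.47511 g.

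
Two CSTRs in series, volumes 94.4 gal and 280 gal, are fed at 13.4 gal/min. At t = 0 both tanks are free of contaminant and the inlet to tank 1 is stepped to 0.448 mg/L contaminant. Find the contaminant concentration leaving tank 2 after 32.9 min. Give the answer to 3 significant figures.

0.310 mg/L

Species balance on tank i: dCᵢ/dt = (Cᵢ₋₁ − Cᵢ)/τᵢ with τᵢ = Vᵢ/Q.
τ₁ = 94.4/13.4 = 7.0448 min; τ₂ = 280/13.4 = 20.896 min.
Solving the cascade with C₁(0)=C₂(0)=0 gives C₂(t) = C_in[1 − (τ₁ e^(−t/τ₁) − τ₂ e^(−t/τ₂))/(τ₁ − τ₂)].
At t = 32.9: e^(−t/τ₁) = 0.0093711, e^(−t/τ₂) = 0.20711.
C₂ = 0.448·[1 − (7.0448·0.0093711 − 20.896·0.20711)/(-13.851)] = 0.448·0.69231 = 0.31016 mg/L.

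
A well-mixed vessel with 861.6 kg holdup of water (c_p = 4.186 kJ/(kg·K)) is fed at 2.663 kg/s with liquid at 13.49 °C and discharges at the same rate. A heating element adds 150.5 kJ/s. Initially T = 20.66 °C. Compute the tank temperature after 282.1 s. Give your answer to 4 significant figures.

24.34 °C

M c_p dT/dt = ṁ c_p (T_in − T) + Q̇.
τ = M/ṁ = 323.545 s; T_ss = T_in + Q̇/(ṁ c_p) = 13.49 + 150.5/(2.663·4.186) = 26.9910 °C.
Integrating: T(t) = T_ss + (T₀ − T_ss) e^(−t/τ).
T(282.1) = 26.9910 + (-6.33101)·e^(−282.1/323.545) = 26.9910 + (-6.33101)·0.418155 = 24.3437 °C.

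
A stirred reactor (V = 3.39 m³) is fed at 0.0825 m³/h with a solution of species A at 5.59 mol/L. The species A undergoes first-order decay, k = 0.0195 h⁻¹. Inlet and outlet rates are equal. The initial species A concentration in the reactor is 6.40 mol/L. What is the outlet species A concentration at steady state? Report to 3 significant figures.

3.10 mol/L

Species balance: V dC/dt = Q C_in − Q C − k V C.
At steady state: 0 = Q C_in − (Q + kV) C_ss, so C_ss = Q C_in/(Q + kV).
C_ss = 0.0825·5.59/(0.0825 + 0.0195·3.39) = 0.46118/0.14860 = 3.1034 mol/L.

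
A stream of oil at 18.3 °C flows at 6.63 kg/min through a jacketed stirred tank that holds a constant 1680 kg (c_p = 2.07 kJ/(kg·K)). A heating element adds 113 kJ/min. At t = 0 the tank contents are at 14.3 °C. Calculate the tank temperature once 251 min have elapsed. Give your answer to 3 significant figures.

22.0 °C

Unsteady energy balance on the tank contents: M c_p dT/dt = ṁ c_p (T_in − T) + 113.
Rearrange: dT/dt = (T_ss − T)/τ with τ = M/ṁ = 253.39 min and T_ss = T_in + Q̇/(ṁ c_p) = 26.534 °C.
Integrating: T(t) = T_ss + (T₀ − T_ss) e^(−t/τ).
T(251) = 26.534 + (-12.234)·e^(−251/253.39) = 26.534 + (-12.234)·0.37137 = 21.990 °C.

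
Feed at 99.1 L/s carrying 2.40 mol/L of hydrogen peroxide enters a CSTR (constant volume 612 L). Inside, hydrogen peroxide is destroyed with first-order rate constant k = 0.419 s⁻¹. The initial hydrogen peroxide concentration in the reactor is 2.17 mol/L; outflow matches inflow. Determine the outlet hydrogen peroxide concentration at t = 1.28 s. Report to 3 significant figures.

1.38 mol/L

Species balance: V dC/dt = Q C_in − Q C − k V C.
This is linear with rate a = Q/V + k = 0.58093 s⁻¹.
C_ss = Q C_in/(Q + kV) = 0.66898 mol/L; C(t) = C_ss + (C₀ − C_ss) e^(−a t).
C(1.28) = 0.66898 + (1.5010)·e^(−0.58093·1.28) = 0.66898 + (1.5010)·0.47541 = 1.3826 mol/L.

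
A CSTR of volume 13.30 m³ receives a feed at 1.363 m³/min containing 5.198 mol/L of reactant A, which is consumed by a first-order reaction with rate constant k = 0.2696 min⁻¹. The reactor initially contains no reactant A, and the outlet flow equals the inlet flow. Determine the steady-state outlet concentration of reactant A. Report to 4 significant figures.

V dC/dt = Q(C_in − C) − k V C.
Steady state (dC/dt = 0): C_ss = Q C_in/(Q + kV) = C_in/(1 + kV/Q).
C_ss = 1.363·5.198/(1.363 + 0.2696·13.30) = 7.08487/4.94868 = 1.43167 mol/L.

1.432 mol/L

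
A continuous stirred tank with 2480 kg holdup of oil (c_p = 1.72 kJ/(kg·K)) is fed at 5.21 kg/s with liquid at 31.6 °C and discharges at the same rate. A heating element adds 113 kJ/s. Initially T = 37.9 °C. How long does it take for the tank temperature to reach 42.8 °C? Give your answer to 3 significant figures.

713 s

M c_p dT/dt = ṁ c_p (T_in − T) + Q̇.
τ = M/ṁ = 476.01 s; T_ss = T_in + Q̇/(ṁ c_p) = 44.210 °C.
T(t) = T_ss + (T₀ − T_ss) e^(−t/τ). Set T = 42.8:
e^(−t/τ) = (42.8 − 44.210)/(37.9 − 44.210) = 0.22344
t = −476.01 · ln(0.22344) = 713.34 s.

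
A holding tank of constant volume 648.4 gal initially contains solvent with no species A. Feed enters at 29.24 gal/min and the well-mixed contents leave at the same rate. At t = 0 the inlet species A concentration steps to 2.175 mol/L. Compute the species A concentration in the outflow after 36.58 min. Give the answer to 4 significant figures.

Mass balance on the solute (V constant): V dC/dt = Q(C_in − C).
Time constant τ = V/Q = 648.4/29.24 = 22.1751 min.
Solution: C(t) = C_in + (C₀ − C_in) e^(−t/τ).
C(36.58) = 2.175 + (0 − 2.175)·e^(−36.58/22.1751) = 2.175 + (-2.17500)·0.192127 = 1.75712 mol/L.

1.757 mol/L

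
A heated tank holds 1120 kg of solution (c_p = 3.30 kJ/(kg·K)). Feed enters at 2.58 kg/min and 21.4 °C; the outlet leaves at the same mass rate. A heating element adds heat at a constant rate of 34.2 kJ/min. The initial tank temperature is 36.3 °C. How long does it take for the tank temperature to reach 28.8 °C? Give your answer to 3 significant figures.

507 min

Unsteady energy balance on the tank contents: M c_p dT/dt = ṁ c_p (T_in − T) + 34.2.
τ = M/ṁ = 434.11 min; T_ss = T_in + Q̇/(ṁ c_p) = 25.417 °C.
T(t) = T_ss + (T₀ − T_ss) e^(−t/τ). Set T = 28.8:
e^(−t/τ) = (28.8 − 25.417)/(36.3 − 25.417) = 0.31086
t = −434.11 · ln(0.31086) = 507.22 min.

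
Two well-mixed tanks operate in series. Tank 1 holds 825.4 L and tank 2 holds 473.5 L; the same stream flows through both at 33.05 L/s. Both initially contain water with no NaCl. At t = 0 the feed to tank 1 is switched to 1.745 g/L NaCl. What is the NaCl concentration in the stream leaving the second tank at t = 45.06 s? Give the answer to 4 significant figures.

Each tank obeys Vᵢ dCᵢ/dt = Q(Cᵢ₋₁ − Cᵢ), so τᵢ = Vᵢ/Q.
τ₁ = 825.4/33.05 = 24.9743 s; τ₂ = 473.5/33.05 = 14.3268 s.
Solving the cascade with C₁(0)=C₂(0)=0 gives C₂(t) = C_in[1 − (τ₁ e^(−t/τ₁) − τ₂ e^(−t/τ₂))/(τ₁ − τ₂)].
At t = 45.06: e^(−t/τ₁) = 0.164597, e^(−t/τ₂) = 0.0430601.
C₂ = 1.745·[1 − (24.9743·0.164597 − 14.3268·0.0430601)/(10.6475)] = 1.745·0.671869 = 1.17241 g/L.

1.172 g/L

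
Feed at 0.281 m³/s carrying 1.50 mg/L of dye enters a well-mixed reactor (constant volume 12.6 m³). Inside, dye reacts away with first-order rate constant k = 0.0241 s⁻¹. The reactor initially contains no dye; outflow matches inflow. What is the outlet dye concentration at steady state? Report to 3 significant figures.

V dC/dt = Q(C_in − C) − k V C.
At steady state: 0 = Q C_in − (Q + kV) C_ss, so C_ss = Q C_in/(Q + kV).
C_ss = 0.281·1.50/(0.281 + 0.0241·12.6) = 0.42150/0.58466 = 0.72093 mg/L.

0.721 mg/L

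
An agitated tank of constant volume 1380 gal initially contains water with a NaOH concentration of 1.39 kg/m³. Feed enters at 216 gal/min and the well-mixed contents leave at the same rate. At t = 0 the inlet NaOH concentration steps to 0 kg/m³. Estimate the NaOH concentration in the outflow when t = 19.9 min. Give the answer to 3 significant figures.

0.0617 kg/m³

Unsteady species balance (constant V, well mixed): V dC/dt = Q(C_in − C).
So dC/dt = (C_in − C)/τ with τ = V/Q = 1380/216 = 6.3889 min.
Solution: C(t) = C_in + (C₀ − C_in) e^(−t/τ).
C(19.9) = 0 + (1.39 − 0)·e^(−19.9/6.3889) = 0 + (1.3900)·0.044388 = 0.061700 kg/m³.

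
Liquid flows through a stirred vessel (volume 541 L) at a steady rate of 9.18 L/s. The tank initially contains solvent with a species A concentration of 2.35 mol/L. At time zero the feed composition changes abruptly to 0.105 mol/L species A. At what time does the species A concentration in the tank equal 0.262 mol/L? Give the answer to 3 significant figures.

Species balance: V dC/dt = Q(C_in − C) ⇒ τ = V/Q = 58.932 s.
C(t) = C_in + (C₀ − C_in) e^(−t/τ). Set C = 0.262 and solve for t:
e^(−t/τ) = (C − C_in)/(C₀ − C_in) = (0.262 − 0.105)/(2.35 − 0.105) = 0.069933
t = −τ ln(…) = 58.932 × 2.6602 = 156.77 s.

157 s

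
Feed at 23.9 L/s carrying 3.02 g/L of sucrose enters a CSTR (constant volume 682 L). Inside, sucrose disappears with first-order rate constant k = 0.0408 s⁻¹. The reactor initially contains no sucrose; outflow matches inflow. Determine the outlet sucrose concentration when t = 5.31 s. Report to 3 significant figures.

0.463 g/L

Accumulation = in − out − consumed: V dC/dt = Q C_in − Q C − k V C.
dC/dt = (Q/V) C_in − (Q/V + k) C; effective rate a = Q/V + k = 0.035044 + 0.0408 = 0.075844 s⁻¹.
C_ss = Q C_in/(Q + kV) = 1.3954 g/L; C(t) = C_ss + (C₀ − C_ss) e^(−a t).
C(5.31) = 1.3954 + (-1.3954)·e^(−0.075844·5.31) = 1.3954 + (-1.3954)·0.66849 = 0.46259 g/L.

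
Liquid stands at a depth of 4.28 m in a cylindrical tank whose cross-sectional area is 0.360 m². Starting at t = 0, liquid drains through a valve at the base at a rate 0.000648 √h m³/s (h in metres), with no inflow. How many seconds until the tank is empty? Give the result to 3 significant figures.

2300 s

With no inflow, A dh/dt = −0.000648 √h.
Separate and integrate: 2(√h − √h₀) = −(0.000648/A) t.
Tank is empty when √h = 0: t_empty = 2A√h₀/0.000648.
t_empty = 2·0.360·√4.28/0.000648 = 0.72000·2.0688/0.000648 = 2298.7 s.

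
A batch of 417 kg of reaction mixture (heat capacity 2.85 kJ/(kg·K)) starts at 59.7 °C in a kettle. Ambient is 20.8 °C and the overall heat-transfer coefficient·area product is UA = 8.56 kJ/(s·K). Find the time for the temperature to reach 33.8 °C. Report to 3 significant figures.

152 s

Lumped-capacitance energy balance: M c_p dT/dt = UA(T_amb − T).
τ = M c_p/UA = 138.84 s; T_ss = T_amb = 20.800 °C.
T(t) = T_ss + (T₀ − T_ss)e^(−t/τ); set T = 33.8:
t = −τ ln[(T − T_ss)/(T₀ − T_ss)] = −138.84 · ln(0.33419) = 152.17 s.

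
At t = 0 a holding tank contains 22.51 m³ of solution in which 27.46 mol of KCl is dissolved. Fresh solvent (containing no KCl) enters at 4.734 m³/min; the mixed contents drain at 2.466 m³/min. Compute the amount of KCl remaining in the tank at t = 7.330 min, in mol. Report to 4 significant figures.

15.05 mol

Let m(t) be the amount of KCl. Volume: V(t) = V₀ + (Q_in − Q_out) t = 22.51 + 2.26800 t; V(7.330) = 39.1344 m³.
Species balance (pure solvent in): dm/dt = −Q_out · m/V(t).
dm/m = −Q_out dt/(V₀ + 2.26800 t); integrating gives ln(m/m₀) = −(Q_out/(Q_in−Q_out)) ln(V/V₀).
m = m₀ (V₀/V)^(Q_out/(Q_in−Q_out)) = 27.46 × (22.51/39.1344)^(1.08730) = 15.0504 mol.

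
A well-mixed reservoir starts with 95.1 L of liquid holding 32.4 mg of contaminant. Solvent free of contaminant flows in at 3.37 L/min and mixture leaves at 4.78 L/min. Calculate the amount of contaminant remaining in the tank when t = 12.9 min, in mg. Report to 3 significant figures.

15.8 mg

Total volume: dV/dt = Q_in − Q_out = -1.4100 L/min, so V(t) = 95.1 − 1.4100 t and V(12.9) = 76.911 L.
Species balance (pure solvent in): dm/dt = −Q_out · m/V(t).
Separate: dm/m = −Q_out dt/V(t) ⇒ ln(m/m₀) = −(Q_out/(Q_in−Q_out)) ln(V/V₀).
m = m₀ (V₀/V)^(Q_out/(Q_in−Q_out)) = 32.4 × (95.1/76.911)^(-3.3901) = 15.776 mg.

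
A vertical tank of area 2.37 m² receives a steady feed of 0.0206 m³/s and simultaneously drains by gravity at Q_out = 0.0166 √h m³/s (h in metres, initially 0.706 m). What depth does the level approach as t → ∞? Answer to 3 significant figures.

1.54 m

Unsteady balance on liquid volume: A dh/dt = Q_in − 0.0166 √h. At steady state dh/dt = 0:
Q_in = 0.0166 √h_ss ⇒ √h_ss = 0.0206/0.0166 = 1.2410.
h_ss = 1.2410² = 1.5400 m. (Since h₀ = 0.706 m < h_ss, the level will rise toward this value.)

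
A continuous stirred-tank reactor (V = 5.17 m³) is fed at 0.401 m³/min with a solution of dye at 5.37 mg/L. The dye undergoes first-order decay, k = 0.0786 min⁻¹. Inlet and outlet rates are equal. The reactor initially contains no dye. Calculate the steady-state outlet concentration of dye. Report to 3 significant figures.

2.67 mg/L

V dC/dt = Q(C_in − C) − k V C.
Steady state (dC/dt = 0): C_ss = Q C_in/(Q + kV) = C_in/(1 + kV/Q).
C_ss = 0.401·5.37/(0.401 + 0.0786·5.17) = 2.1534/0.80736 = 2.6672 mg/L.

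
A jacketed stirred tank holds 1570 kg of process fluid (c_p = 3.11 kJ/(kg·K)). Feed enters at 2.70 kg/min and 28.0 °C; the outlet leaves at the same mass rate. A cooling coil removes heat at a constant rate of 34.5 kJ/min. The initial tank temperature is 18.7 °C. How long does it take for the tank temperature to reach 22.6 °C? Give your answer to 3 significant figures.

809 min

First-law balance (no shaft work): M c_p dT/dt = ṁ c_p (T_in − T) − 34.5.
τ = M/ṁ = 581.48 min; T_ss = T_in − Q̇/(ṁ c_p) = 23.891 °C.
T(t) = T_ss + (T₀ − T_ss) e^(−t/τ). Set T = 22.6:
e^(−t/τ) = (22.6 − 23.891)/(18.7 − 23.891) = 0.24876
t = −581.48 · ln(0.24876) = 809.00 min.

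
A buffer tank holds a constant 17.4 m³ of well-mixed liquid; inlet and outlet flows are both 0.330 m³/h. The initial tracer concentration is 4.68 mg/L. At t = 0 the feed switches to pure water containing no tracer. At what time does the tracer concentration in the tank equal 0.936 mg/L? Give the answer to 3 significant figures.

Species balance on the tank: V dC/dt = Q(C_in − C), so τ = V/Q = 52.727 h.
C(t) = C_in + (C₀ − C_in) e^(−t/τ). Set C = 0.936 and solve for t:
e^(−t/τ) = (C − C_in)/(C₀ − C_in) = (0.936 − 0)/(4.68 − 0) = 0.20000
t = −τ ln(…) = 52.727 × 1.6094 = 84.861 h.

84.9 h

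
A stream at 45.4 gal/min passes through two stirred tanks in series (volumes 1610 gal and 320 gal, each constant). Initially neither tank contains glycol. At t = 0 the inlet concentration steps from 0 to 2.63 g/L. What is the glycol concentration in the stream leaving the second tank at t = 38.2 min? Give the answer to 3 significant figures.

1.52 g/L

Time constants: τᵢ = Vᵢ/Q for each well-mixed tank.
τ₁ = 1610/45.4 = 35.463 min; τ₂ = 320/45.4 = 7.0485 min.
Solving the cascade with C₁(0)=C₂(0)=0 gives C₂(t) = C_in[1 − (τ₁ e^(−t/τ₁) − τ₂ e^(−t/τ₂))/(τ₁ − τ₂)].
At t = 38.2: e^(−t/τ₁) = 0.34055, e^(−t/τ₂) = 0.0044288.
C₂ = 2.63·[1 − (35.463·0.34055 − 7.0485·0.0044288)/(28.414)] = 2.63·0.57607 = 1.5151 g/L.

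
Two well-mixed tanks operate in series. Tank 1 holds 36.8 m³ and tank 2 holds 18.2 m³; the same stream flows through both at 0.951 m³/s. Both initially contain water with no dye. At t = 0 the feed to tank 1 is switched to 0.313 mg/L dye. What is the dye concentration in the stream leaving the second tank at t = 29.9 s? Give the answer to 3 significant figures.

0.0912 mg/L

Species balance on tank i: dCᵢ/dt = (Cᵢ₋₁ − Cᵢ)/τᵢ with τᵢ = Vᵢ/Q.
τ₁ = 36.8/0.951 = 38.696 s; τ₂ = 18.2/0.951 = 19.138 s.
Solving the cascade with C₁(0)=C₂(0)=0 gives C₂(t) = C_in[1 − (τ₁ e^(−t/τ₁) − τ₂ e^(−t/τ₂))/(τ₁ − τ₂)].
At t = 29.9: e^(−t/τ₁) = 0.46177, e^(−t/τ₂) = 0.20964.
C₂ = 0.313·[1 − (38.696·0.46177 − 19.138·0.20964)/(19.558)] = 0.313·0.29152 = 0.091247 mg/L.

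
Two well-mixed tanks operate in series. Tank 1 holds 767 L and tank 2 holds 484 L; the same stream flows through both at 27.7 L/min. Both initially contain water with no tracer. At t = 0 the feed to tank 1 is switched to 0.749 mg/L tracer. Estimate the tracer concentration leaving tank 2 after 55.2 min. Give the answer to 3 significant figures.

Time constants: τᵢ = Vᵢ/Q for each well-mixed tank.
τ₁ = 767/27.7 = 27.690 min; τ₂ = 484/27.7 = 17.473 min.
Tank 1: C₁ = C_in(1 − e^(−t/τ₁)). Tank 2 (τ₁ ≠ τ₂): C₂ = C_in[1 − (τ₁ e^(−t/τ₁) − τ₂ e^(−t/τ₂))/(τ₁ − τ₂)].
At t = 55.2: e^(−t/τ₁) = 0.13621, e^(−t/τ₂) = 0.042461.
C₂ = 0.749·[1 − (27.690·0.13621 − 17.473·0.042461)/(10.217)] = 0.749·0.70345 = 0.52688 mg/L.

0.527 mg/L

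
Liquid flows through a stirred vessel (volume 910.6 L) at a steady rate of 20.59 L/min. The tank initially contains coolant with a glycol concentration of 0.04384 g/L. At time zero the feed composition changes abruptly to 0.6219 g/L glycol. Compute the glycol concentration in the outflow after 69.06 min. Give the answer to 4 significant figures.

Unsteady species balance (constant V, well mixed): V dC/dt = Q(C_in − C).
Time constant τ = V/Q = 910.6/20.59 = 44.2254 min.
This is linear first-order; C(t) = C_in + (C₀ − C_in) e^(−t/τ).
C(69.06) = 0.6219 + (0.04384 − 0.6219)·e^(−69.06/44.2254) = 0.6219 + (-0.578060)·0.209811 = 0.500617 g/L.

0.5006 g/L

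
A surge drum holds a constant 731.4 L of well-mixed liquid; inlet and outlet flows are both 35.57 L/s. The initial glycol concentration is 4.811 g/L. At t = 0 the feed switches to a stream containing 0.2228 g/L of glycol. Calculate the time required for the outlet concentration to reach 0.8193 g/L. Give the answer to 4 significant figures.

41.95 s

Species balance: V dC/dt = Q(C_in − C) ⇒ τ = V/Q = 20.5623 s.
C(t) = C_in + (C₀ − C_in) e^(−t/τ). Set C = 0.8193 and solve for t:
e^(−t/τ) = (C − C_in)/(C₀ − C_in) = (0.8193 − 0.2228)/(4.811 − 0.2228) = 0.130007
t = −τ ln(…) = 20.5623 × 2.04016 = 41.9504 s.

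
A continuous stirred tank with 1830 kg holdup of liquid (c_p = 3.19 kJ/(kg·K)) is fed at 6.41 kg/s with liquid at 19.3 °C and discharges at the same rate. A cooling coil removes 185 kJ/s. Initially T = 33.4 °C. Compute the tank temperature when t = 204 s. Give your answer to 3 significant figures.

M c_p dT/dt = ṁ c_p (T_in − T) − Q̇.
τ = M/ṁ = 285.49 s; T_ss = T_in − Q̇/(ṁ c_p) = 19.3 − 185/(6.41·3.19) = 10.253 °C.
This is linear first-order; T(t) = T_ss + (T₀ − T_ss) e^(−t/τ).
T(204) = 10.253 + (23.147)·e^(−204/285.49) = 10.253 + (23.147)·0.48941 = 21.581 °C.

21.6 °C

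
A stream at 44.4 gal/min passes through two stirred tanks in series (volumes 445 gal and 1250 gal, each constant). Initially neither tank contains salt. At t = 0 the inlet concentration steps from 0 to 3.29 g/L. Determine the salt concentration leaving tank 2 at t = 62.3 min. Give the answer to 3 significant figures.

2.73 g/L

Species balance on tank i: dCᵢ/dt = (Cᵢ₋₁ − Cᵢ)/τᵢ with τᵢ = Vᵢ/Q.
τ₁ = 445/44.4 = 10.023 min; τ₂ = 1250/44.4 = 28.153 min.
Solving the cascade with C₁(0)=C₂(0)=0 gives C₂(t) = C_in[1 − (τ₁ e^(−t/τ₁) − τ₂ e^(−t/τ₂))/(τ₁ − τ₂)].
At t = 62.3: e^(−t/τ₁) = 0.0019972, e^(−t/τ₂) = 0.10938.
C₂ = 3.29·[1 − (10.023·0.0019972 − 28.153·0.10938)/(-18.131)] = 3.29·0.83125 = 2.7348 g/L.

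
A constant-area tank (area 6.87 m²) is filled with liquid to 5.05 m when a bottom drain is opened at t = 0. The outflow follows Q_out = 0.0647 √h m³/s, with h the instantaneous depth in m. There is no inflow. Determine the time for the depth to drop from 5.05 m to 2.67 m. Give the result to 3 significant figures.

130 s

A dh/dt = −Q_out = −0.0647 √h.
Separate and integrate: 2(√h − √h₀) = −(0.0647/A) t.
t = 2A(√h₀ − √h)/0.0647 = 2·6.87·(√5.05 − √2.67)/0.0647
  = 13.740 × (2.2472 − 1.6340) / 0.0647 = 130.22 s.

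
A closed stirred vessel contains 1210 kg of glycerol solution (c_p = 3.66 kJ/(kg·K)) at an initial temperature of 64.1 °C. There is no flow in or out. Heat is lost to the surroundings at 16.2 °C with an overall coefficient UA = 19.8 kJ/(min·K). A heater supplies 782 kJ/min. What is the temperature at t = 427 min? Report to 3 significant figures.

M c_p dT/dt = −UA(T − T_amb) + Q̇.
dT/dt = (T_ss − T)/τ with T_ss = T_amb + Q̇/UA = 16.2 + 782/19.8 = 55.695 °C, τ = M c_p/UA = 1210·3.66/19.8 = 223.67 min.
Solution: T(t) = T_ss + (T₀ − T_ss) e^(−t/τ).
T(427) = 55.695 + (8.4051)·0.14822 = 56.941 °C.

56.9 °C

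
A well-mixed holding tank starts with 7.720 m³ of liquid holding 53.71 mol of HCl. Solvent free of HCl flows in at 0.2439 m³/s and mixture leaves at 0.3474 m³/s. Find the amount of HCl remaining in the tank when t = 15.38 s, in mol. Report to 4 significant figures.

24.74 mol

Let m(t) be the amount of HCl. Volume: V(t) = V₀ + (Q_in − Q_out) t = 7.720 − 0.103500 t; V(15.38) = 6.12817 m³.
No HCl enters, so dm/dt = −Q_out · (m/V).
Separate: dm/m = −Q_out dt/V(t) ⇒ ln(m/m₀) = −(Q_out/(Q_in−Q_out)) ln(V/V₀).
m = m₀ (V₀/V)^(Q_out/(Q_in−Q_out)) = 53.71 × (7.720/6.12817)^(-3.35652) = 24.7424 mol.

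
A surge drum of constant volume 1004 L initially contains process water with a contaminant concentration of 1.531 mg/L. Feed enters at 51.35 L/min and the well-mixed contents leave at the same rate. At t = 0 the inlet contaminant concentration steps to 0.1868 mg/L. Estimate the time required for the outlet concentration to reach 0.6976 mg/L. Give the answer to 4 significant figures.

18.92 min

Species balance: V dC/dt = Q(C_in − C) ⇒ τ = V/Q = 19.5521 min.
C(t) = C_in + (C₀ − C_in) e^(−t/τ). Set C = 0.6976 and solve for t:
e^(−t/τ) = (C − C_in)/(C₀ − C_in) = (0.6976 − 0.1868)/(1.531 − 0.1868) = 0.380003
t = −τ ln(…) = 19.5521 × 0.967576 = 18.9181 min.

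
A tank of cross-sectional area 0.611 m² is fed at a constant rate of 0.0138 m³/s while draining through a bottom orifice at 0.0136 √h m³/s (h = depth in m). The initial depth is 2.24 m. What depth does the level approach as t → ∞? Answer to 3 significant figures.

Accumulation of liquid (constant cross-section A): A dh/dt = Q_in − 0.0136 √h. At steady state dh/dt = 0:
Q_in = 0.0136 √h_ss ⇒ √h_ss = 0.0138/0.0136 = 1.0147.
h_ss = 1.0147² = 1.0296 m. (Since h₀ = 2.24 m > h_ss, the level will fall toward this value.)

1.03 m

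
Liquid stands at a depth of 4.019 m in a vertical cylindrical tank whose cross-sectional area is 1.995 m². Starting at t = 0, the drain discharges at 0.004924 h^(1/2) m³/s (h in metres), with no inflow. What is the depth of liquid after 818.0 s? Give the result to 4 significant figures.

0.9905 m

Volume balance on the tank: A dh/dt = −0.004924 √h.
This is separable: 2 d(√h)/dt = −0.004924/A, so √h = √h₀ − (0.004924/(2A)) t.
√h = √4.019 − 0.004924·818.0/(2·1.995) = 2.00474 − 1.00948 = 0.995263.
h = 0.995263² = 0.990548 m.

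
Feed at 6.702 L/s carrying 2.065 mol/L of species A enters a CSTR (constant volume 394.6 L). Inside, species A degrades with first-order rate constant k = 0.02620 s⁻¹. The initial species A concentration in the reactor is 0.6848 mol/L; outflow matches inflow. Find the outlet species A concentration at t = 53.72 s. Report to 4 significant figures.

V dC/dt = Q(C_in − C) − k V C.
This is linear with rate a = Q/V + k = 0.0431843 s⁻¹.
C_ss = Q C_in/(Q + kV) = 0.812160 mol/L; C(t) = C_ss + (C₀ − C_ss) e^(−a t).
C(53.72) = 0.812160 + (-0.127360)·e^(−0.0431843·53.72) = 0.812160 + (-0.127360)·0.0982874 = 0.799642 mol/L.

0.7996 mol/L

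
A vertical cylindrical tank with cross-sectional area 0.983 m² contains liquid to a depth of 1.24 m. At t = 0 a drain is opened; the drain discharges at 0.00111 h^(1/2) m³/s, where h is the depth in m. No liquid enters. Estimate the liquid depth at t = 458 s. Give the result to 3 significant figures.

Unsteady balance on liquid volume: A dh/dt = −0.00111 √h.
This is separable: 2 d(√h)/dt = −0.00111/A, so √h = √h₀ − (0.00111/(2A)) t.
√h = √1.24 − 0.00111·458/(2·0.983) = 1.1136 − 0.25859 = 0.85497.
h = 0.85497² = 0.73097 m.

0.731 m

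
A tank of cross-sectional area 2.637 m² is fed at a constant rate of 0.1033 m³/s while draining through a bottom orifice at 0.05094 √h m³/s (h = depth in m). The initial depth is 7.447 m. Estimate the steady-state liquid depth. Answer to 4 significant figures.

Level balance: A dh/dt = 0.1033 − 0.05094 √h. Setting dh/dt = 0:
Q_in = 0.05094 √h_ss ⇒ √h_ss = 0.1033/0.05094 = 2.02788.
h_ss = 2.02788² = 4.11228 m. (Since h₀ = 7.447 m > h_ss, the level will fall toward this value.)

4.112 m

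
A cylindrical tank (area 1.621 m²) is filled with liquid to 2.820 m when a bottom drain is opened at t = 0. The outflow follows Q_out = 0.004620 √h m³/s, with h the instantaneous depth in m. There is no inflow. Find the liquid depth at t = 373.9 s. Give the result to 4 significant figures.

1.314 m

A dh/dt = −Q_out = −0.004620 √h.
Separate and integrate: 2(√h − √h₀) = −(0.004620/A) t.
√h = √2.820 − 0.004620·373.9/(2·1.621) = 1.67929 − 0.532825 = 1.14646.
h = 1.14646² = 1.31437 m.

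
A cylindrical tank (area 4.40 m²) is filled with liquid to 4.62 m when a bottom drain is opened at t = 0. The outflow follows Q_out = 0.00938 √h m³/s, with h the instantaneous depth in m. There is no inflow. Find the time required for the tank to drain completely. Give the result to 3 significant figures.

Mass balance (ρ constant): A dh/dt = −0.00938 √h.
This is separable: 2 d(√h)/dt = −0.00938/A, so √h = √h₀ − (0.00938/(2A)) t.
Set h = 0: 2√h₀ = (0.00938/A) t_empty ⇒ t_empty = 2A√h₀/0.00938.
t_empty = 2·4.40·√4.62/0.00938 = 8.8000·2.1494/0.00938 = 2016.5 s.

2020 s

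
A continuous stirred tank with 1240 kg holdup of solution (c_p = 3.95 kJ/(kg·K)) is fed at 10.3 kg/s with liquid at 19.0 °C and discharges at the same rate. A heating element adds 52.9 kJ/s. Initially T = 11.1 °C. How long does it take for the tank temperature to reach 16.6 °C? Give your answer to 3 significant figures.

Heat balance on the well-mixed liquid: M c_p dT/dt = ṁ c_p (T_in − T) + 52.9.
τ = M/ṁ = 120.39 s; T_ss = T_in + Q̇/(ṁ c_p) = 20.300 °C.
T(t) = T_ss + (T₀ − T_ss) e^(−t/τ). Set T = 16.6:
e^(−t/τ) = (16.6 − 20.300)/(11.1 − 20.300) = 0.40219
t = −120.39 · ln(0.40219) = 109.65 s.

110 s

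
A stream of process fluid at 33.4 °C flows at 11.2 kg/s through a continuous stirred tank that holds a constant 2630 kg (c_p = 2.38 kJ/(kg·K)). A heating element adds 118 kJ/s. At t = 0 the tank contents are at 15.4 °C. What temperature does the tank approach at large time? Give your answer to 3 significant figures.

37.8 °C

First-law balance (no shaft work): M c_p dT/dt = ṁ c_p (T_in − T) + 118.
At steady state dT/dt = 0 ⇒ T_ss = T_in + Q̇/(ṁ c_p) = 33.4 + 118/(11.2·2.38) = 37.827 °C.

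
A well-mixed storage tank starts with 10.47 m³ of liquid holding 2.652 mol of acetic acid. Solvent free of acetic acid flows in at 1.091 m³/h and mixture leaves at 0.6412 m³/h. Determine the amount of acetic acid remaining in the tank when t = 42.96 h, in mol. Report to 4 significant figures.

0.5972 mol

Let m(t) be the amount of acetic acid. Volume: V(t) = V₀ + (Q_in − Q_out) t = 10.47 + 0.449800 t; V(42.96) = 29.7934 m³.
Species balance (pure solvent in): dm/dt = −Q_out · m/V(t).
dm/m = −Q_out dt/(V₀ + 0.449800 t); integrating gives ln(m/m₀) = −(Q_out/(Q_in−Q_out)) ln(V/V₀).
m = m₀ (V₀/V)^(Q_out/(Q_in−Q_out)) = 2.652 × (10.47/29.7934)^(1.42552) = 0.597226 mol.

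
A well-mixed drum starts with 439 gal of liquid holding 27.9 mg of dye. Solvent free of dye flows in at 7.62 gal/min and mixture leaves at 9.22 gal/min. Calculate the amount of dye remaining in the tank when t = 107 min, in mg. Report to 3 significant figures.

1.62 mg

Total volume: dV/dt = Q_in − Q_out = -1.6000 gal/min, so V(t) = 439 − 1.6000 t and V(107) = 267.80 gal.
Species balance (pure solvent in): dm/dt = −Q_out · m/V(t).
dm/m = −Q_out dt/(V₀ − 1.6000 t); integrating gives ln(m/m₀) = −(Q_out/(Q_in−Q_out)) ln(V/V₀).
m = m₀ (V₀/V)^(Q_out/(Q_in−Q_out)) = 27.9 × (439/267.80)^(-5.7625) = 1.6168 mg.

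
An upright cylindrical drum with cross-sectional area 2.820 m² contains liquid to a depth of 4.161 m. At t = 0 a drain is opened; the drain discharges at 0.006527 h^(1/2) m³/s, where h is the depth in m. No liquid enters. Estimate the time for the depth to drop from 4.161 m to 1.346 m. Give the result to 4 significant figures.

A dh/dt = −Q_out = −0.006527 √h.
This is separable: 2 d(√h)/dt = −0.006527/A, so √h = √h₀ − (0.006527/(2A)) t.
t = 2A(√h₀ − √h)/0.006527 = 2·2.820·(√4.161 − √1.346)/0.006527
  = 5.64000 × (2.03985 − 1.16017) / 0.006527 = 760.135 s.

760.1 s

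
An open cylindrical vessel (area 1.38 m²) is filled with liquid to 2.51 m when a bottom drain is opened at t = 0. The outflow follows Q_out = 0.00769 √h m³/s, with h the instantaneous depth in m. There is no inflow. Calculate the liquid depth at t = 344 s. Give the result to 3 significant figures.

Mass balance (ρ constant): A dh/dt = −0.00769 √h.
∫ h^(−1/2) dh = −(0.00769/A) ∫ dt, giving 2√h = 2√h₀ − (0.00769/A) t.
√h = √2.51 − 0.00769·344/(2·1.38) = 1.5843 − 0.95846 = 0.62583.
h = 0.62583² = 0.39167 m.

0.392 m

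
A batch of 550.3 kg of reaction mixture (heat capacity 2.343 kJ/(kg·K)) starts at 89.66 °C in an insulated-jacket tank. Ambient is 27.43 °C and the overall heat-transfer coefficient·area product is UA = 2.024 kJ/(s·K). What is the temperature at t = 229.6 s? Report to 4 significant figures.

Lumped-capacitance energy balance: M c_p dT/dt = UA(T_amb − T).
dT/dt = (T_ss − T)/τ with T_ss = T_amb = 27.4300 °C, τ = M c_p/UA = 550.3·2.343/2.024 = 637.032 s.
This is linear first-order; T(t) = T_ss + (T₀ − T_ss) e^(−t/τ).
T(229.6) = 27.4300 + (62.2300)·0.697382 = 70.8281 °C.

70.83 °C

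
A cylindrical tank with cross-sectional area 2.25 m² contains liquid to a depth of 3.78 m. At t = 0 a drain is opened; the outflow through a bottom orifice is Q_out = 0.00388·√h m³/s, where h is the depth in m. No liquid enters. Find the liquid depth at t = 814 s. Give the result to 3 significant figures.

With no inflow, A dh/dt = −0.00388 √h.
Separate and integrate: 2(√h − √h₀) = −(0.00388/A) t.
√h = √3.78 − 0.00388·814/(2·2.25) = 1.9442 − 0.70185 = 1.2424.
h = 1.2424² = 1.5435 m.

1.54 m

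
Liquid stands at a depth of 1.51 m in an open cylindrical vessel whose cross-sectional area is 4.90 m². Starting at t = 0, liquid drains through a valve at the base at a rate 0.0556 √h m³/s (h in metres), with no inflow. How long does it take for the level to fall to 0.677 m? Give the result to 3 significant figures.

71.6 s

With no inflow, A dh/dt = −0.0556 √h.
This is separable: 2 d(√h)/dt = −0.0556/A, so √h = √h₀ − (0.0556/(2A)) t.
t = 2A(√h₀ − √h)/0.0556 = 2·4.90·(√1.51 − √0.677)/0.0556
  = 9.8000 × (1.2288 − 0.82280) / 0.0556 = 71.565 s.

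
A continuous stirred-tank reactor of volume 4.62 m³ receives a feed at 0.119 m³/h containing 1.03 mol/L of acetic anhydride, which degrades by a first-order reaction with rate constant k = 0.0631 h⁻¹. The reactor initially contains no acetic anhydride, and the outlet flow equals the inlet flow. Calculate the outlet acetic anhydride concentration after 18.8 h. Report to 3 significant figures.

Accumulation = in − out − consumed: V dC/dt = Q C_in − Q C − k V C.
dC/dt = (Q/V) C_in − (Q/V + k) C; effective rate a = Q/V + k = 0.025758 + 0.0631 = 0.088858 h⁻¹.
C_ss = Q C_in/(Q + kV) = 0.29857 mol/L; C(t) = C_ss + (C₀ − C_ss) e^(−a t).
C(18.8) = 0.29857 + (-0.29857)·e^(−0.088858·18.8) = 0.29857 + (-0.29857)·0.18815 = 0.24240 mol/L.

0.242 mol/L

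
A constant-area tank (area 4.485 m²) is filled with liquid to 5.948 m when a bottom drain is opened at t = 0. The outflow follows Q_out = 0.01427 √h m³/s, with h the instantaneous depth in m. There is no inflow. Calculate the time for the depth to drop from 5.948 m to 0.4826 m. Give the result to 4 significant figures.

1096 s

With no inflow, A dh/dt = −0.01427 √h.
∫ h^(−1/2) dh = −(0.01427/A) ∫ dt, giving 2√h = 2√h₀ − (0.01427/A) t.
t = 2A(√h₀ − √h)/0.01427 = 2·4.485·(√5.948 − √0.4826)/0.01427
  = 8.97000 × (2.43885 − 0.694694) / 0.01427 = 1096.36 s.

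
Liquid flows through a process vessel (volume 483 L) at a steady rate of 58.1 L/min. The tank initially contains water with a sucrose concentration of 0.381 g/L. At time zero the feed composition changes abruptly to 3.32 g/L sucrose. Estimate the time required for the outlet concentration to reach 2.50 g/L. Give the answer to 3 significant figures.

10.6 min

Species balance: V dC/dt = Q(C_in − C) ⇒ τ = V/Q = 8.3133 min.
C(t) = C_in + (C₀ − C_in) e^(−t/τ). Set C = 2.50 and solve for t:
e^(−t/τ) = (C − C_in)/(C₀ − C_in) = (2.50 − 3.32)/(0.381 − 3.32) = 0.27901
t = −τ ln(…) = 8.3133 × 1.2765 = 10.612 min.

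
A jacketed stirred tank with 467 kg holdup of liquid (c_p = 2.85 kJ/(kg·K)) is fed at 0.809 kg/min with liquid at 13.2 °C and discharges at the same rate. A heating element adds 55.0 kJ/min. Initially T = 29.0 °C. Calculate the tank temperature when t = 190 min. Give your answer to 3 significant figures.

M c_p dT/dt = ṁ c_p (T_in − T) + Q̇.
τ = M/ṁ = 577.26 min; T_ss = T_in + Q̇/(ṁ c_p) = 13.2 + 55.0/(0.809·2.85) = 37.054 °C.
Solution: T(t) = T_ss + (T₀ − T_ss) e^(−t/τ).
T(190) = 37.054 + (-8.0544)·e^(−190/577.26) = 37.054 + (-8.0544)·0.71954 = 31.259 °C.

31.3 °C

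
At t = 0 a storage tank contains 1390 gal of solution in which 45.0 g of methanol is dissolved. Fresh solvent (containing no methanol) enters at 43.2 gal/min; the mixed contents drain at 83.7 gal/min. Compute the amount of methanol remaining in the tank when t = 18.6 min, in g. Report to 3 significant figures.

Total volume: dV/dt = Q_in − Q_out = -40.500 gal/min, so V(t) = 1390 − 40.500 t and V(18.6) = 636.70 gal.
Solute balance: dm/dt = 0 − Q_out C = −Q_out m/V(t).
dm/m = −Q_out dt/(V₀ − 40.500 t); integrating gives ln(m/m₀) = −(Q_out/(Q_in−Q_out)) ln(V/V₀).
m = m₀ (V₀/V)^(Q_out/(Q_in−Q_out)) = 45.0 × (1390/636.70)^(-2.0667) = 8.9629 g.

8.96 g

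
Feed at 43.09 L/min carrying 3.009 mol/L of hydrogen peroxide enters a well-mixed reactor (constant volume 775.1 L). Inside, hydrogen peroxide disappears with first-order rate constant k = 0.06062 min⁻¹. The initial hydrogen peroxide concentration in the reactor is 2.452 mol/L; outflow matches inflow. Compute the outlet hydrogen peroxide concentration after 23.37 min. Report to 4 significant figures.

1.506 mol/L

V dC/dt = Q(C_in − C) − k V C.
dC/dt = (Q/V) C_in − (Q/V + k) C; effective rate a = Q/V + k = 0.0555928 + 0.06062 = 0.116213 min⁻¹.
C_ss = Q C_in/(Q + kV) = 1.43942 mol/L; C(t) = C_ss + (C₀ − C_ss) e^(−a t).
C(23.37) = 1.43942 + (1.01258)·e^(−0.116213·23.37) = 1.43942 + (1.01258)·0.0661458 = 1.50640 mol/L.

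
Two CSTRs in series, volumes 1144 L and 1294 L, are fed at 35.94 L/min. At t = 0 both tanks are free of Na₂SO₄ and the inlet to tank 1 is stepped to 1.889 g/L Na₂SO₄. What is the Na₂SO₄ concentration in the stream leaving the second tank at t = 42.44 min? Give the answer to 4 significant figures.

Species balance on tank i: dCᵢ/dt = (Cᵢ₋₁ − Cᵢ)/τᵢ with τᵢ = Vᵢ/Q.
τ₁ = 1144/35.94 = 31.8308 min; τ₂ = 1294/35.94 = 36.0045 min.
Tank 1: C₁ = C_in(1 − e^(−t/τ₁)). Tank 2 (τ₁ ≠ τ₂): C₂ = C_in[1 − (τ₁ e^(−t/τ₁) − τ₂ e^(−t/τ₂))/(τ₁ − τ₂)].
At t = 42.44: e^(−t/τ₁) = 0.263606, e^(−t/τ₂) = 0.307665.
C₂ = 1.889·[1 − (31.8308·0.263606 − 36.0045·0.307665)/(-4.17362)] = 1.889·0.356312 = 0.673074 g/L.

0.6731 g/L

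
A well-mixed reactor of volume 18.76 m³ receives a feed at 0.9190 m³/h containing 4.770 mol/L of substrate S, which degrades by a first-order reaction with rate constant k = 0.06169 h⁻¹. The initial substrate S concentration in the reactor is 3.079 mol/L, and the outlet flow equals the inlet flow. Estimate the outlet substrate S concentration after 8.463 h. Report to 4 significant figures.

V dC/dt = Q(C_in − C) − k V C.
dC/dt = (Q/V) C_in − (Q/V + k) C; effective rate a = Q/V + k = 0.0489872 + 0.06169 = 0.110677 h⁻¹.
C_ss = Q C_in/(Q + kV) = 2.11127 mol/L; C(t) = C_ss + (C₀ − C_ss) e^(−a t).
C(8.463) = 2.11127 + (0.967734)·e^(−0.110677·8.463) = 2.11127 + (0.967734)·0.391934 = 2.49055 mol/L.

2.491 mol/L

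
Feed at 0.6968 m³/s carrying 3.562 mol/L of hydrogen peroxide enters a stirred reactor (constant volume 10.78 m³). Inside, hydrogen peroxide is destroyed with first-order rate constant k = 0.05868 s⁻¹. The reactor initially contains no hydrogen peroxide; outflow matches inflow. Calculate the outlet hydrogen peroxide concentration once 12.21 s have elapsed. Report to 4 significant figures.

Species balance: V dC/dt = Q C_in − Q C − k V C.
This is linear with rate a = Q/V + k = 0.123318 s⁻¹.
C_ss = Q C_in/(Q + kV) = 1.86705 mol/L; C(t) = C_ss + (C₀ − C_ss) e^(−a t).
C(12.21) = 1.86705 + (-1.86705)·e^(−0.123318·12.21) = 1.86705 + (-1.86705)·0.221859 = 1.45283 mol/L.

1.453 mol/L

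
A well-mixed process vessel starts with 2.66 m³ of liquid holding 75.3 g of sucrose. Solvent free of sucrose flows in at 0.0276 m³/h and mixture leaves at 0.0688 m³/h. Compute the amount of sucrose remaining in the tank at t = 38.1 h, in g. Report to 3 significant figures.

17.0 g

Total volume: dV/dt = Q_in − Q_out = -0.041200 m³/h, so V(t) = 2.66 − 0.041200 t and V(38.1) = 1.0903 m³.
Species balance (pure solvent in): dm/dt = −Q_out · m/V(t).
Separate: dm/m = −Q_out dt/V(t) ⇒ ln(m/m₀) = −(Q_out/(Q_in−Q_out)) ln(V/V₀).
m = m₀ (V₀/V)^(Q_out/(Q_in−Q_out)) = 75.3 × (2.66/1.0903)^(-1.6699) = 16.981 g.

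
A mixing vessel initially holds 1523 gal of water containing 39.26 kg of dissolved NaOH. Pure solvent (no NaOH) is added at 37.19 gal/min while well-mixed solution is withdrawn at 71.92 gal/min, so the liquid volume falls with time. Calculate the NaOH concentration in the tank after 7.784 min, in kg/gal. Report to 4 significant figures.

0.02091 kg/gal

Let m(t) be the amount of NaOH. Volume: V(t) = V₀ + (Q_in − Q_out) t = 1523 − 34.7300 t; V(7.784) = 1252.66 gal.
No NaOH enters, so dm/dt = −Q_out · (m/V).
Separate: dm/m = −Q_out dt/V(t) ⇒ ln(m/m₀) = −(Q_out/(Q_in−Q_out)) ln(V/V₀).
m = m₀ (V₀/V)^(Q_out/(Q_in−Q_out)) = 39.26 × (1523/1252.66)^(-2.07083) = 26.1943 kg.
C = m/V = 26.1943/1252.66 = 0.0209109 kg/gal.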